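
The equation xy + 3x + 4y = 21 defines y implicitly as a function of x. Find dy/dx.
Take d/dx of both sides. Since y is implicitly a function of x, the chain rule attaches a y' = dy/dx factor whenever we differentiate through y.

Set F(x, y) = (left side) − (right side), so the curve is F = 0. Differentiating each term of F:
  d/dx[xy] = x·y' + y
  d/dx[3x] = 3
  d/dx[4y] = 4·y'
  d/dx[-21] = 0

Collecting, the y'-free part is the partial derivative in x and the y' coefficient is the partial derivative in y:
  ∂F/∂x = y + 3
  ∂F/∂y = x + 4

so d/dx[F(x, y(x))] = ∂F/∂x + (∂F/∂y)·y' = 0. Rearranging,
  dy/dx = -(∂F/∂x)/(∂F/∂y) = -(y + 3)/(x + 4) = (-y - 3)/(x + 4)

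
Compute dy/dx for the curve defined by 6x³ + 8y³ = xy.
Apply d/dx to both sides, remembering that y depends on x. Each occurrence of y therefore brings in a y' = dy/dx via the chain rule.

With F(x, y) equal to the left-hand side minus the right, differentiate F term by term:
  d/dx[6x^3] = 18x^2
  d/dx[-xy] = -x·y' - y
  d/dx[8y^3] = 24y^2·y'
Adding these up, d/dx[F] = 0 becomes
  (18x^2 - y) + (-x + 24y^2)·y' = 0,
so isolating y',
  dy/dx = -(18x^2 - y)/(-x + 24y^2) = (18x^2 - y)/(x - 24y^2)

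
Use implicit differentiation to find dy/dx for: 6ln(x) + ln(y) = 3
Apply d/dx to both sides, remembering that y depends on x. Each occurrence of y therefore brings in a y' = dy/dx via the chain rule.

With F(x, y) equal to the left-hand side minus the right, differentiate F term by term:
  d/dx[6ln(x)] = 6/x
  d/dx[ln(y)] = y'/y
  d/dx[-3] = 0
Adding these up, d/dx[F] = 0 becomes
  (6/x) + (1/y)·y' = 0,
so isolating y',
  dy/dx = -(6/x)/(1/y) = -6y/x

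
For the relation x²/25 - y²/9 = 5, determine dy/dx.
Apply d/dx to both sides, remembering that y depends on x. Each occurrence of y therefore brings in a y' = dy/dx via the chain rule.

With F(x, y) equal to the left-hand side minus the right, differentiate F term by term:
  d/dx[x^2/25] = 2x/25
  d/dx[-y^2/9] = -2y·y'/9
  d/dx[-5] = 0
Adding these up, d/dx[F] = 0 becomes
  (2x/25) + (-2y/9)·y' = 0,
so isolating y',
  dy/dx = -(2x/25)/(-2y/9) = 9x/(25y)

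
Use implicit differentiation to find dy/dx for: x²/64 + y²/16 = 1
Apply d/dx to both sides, remembering that y depends on x. Each occurrence of y therefore brings in a y' = dy/dx via the chain rule.

With F(x, y) equal to the left-hand side minus the right, differentiate F term by term:
  d/dx[x^2/64] = x/32
  d/dx[y^2/16] = y·y'/8
  d/dx[-1] = 0
Adding these up, d/dx[F] = 0 becomes
  (x/32) + (y/8)·y' = 0,
so isolating y',
  dy/dx = -(x/32)/(y/8) = -x/(4y)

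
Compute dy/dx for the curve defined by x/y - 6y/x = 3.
Differentiate the relation implicitly: treat y = y(x) and apply the chain rule, so every y-derivative picks up a y' = dy/dx factor.

With everything moved to the left-hand side, differentiate term by term:
  d/dx[x/y] = -x·y'/y^2 + 1/y
  d/dx[-6y/x] = -6·y'/x + 6y/x^2
  d/dx[-3] = 0

Separating the contributions that come from x directly and those that come through y:
  without y':      1/y + 6y/x^2
  multiplying y':  -x/y^2 - 6/x

so (1/y + 6y/x^2) + (-x/y^2 - 6/x)·y' = 0, and therefore
  dy/dx = -(1/y + 6y/x^2)/(-x/y^2 - 6/x)
        = -((x^2 + 6y^2)/(x^2y))/(-(x^2 + 6y^2)/(xy^2)) = y/x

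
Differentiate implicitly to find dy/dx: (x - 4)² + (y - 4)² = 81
Take d/dx of both sides. Since y is implicitly a function of x, the chain rule attaches a y' = dy/dx factor whenever we differentiate through y.

Set F(x, y) = (left side) − (right side), so the curve is F = 0. Differentiating each term of F:
  d/dx[(x - 4)^2] = 2x - 8
  d/dx[(y - 4)^2] = 2·y'(y - 4)
  d/dx[-81] = 0

Collecting, the y'-free part is the partial derivative in x and the y' coefficient is the partial derivative in y:
  ∂F/∂x = 2x - 8
  ∂F/∂y = 2y - 8

so d/dx[F(x, y(x))] = ∂F/∂x + (∂F/∂y)·y' = 0. Rearranging,
  dy/dx = -(∂F/∂x)/(∂F/∂y) = -(2x - 8)/(2y - 8) = (4 - x)/(y - 4)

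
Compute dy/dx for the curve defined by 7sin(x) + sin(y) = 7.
Apply d/dx to both sides, remembering that y depends on x. Each occurrence of y therefore brings in a y' = dy/dx via the chain rule.

With F(x, y) equal to the left-hand side minus the right, differentiate F term by term:
  d/dx[7sin(x)] = 7cos(x)
  d/dx[sin(y)] = y'·cos(y)
  d/dx[-7] = 0
Adding these up, d/dx[F] = 0 becomes
  (7cos(x)) + (cos(y))·y' = 0,
so isolating y',
  dy/dx = -(7cos(x))/(cos(y)) = -7cos(x)/cos(y)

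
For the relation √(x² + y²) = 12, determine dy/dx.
Apply d/dx to both sides, remembering that y depends on x. Each occurrence of y therefore brings in a y' = dy/dx via the chain rule.

With F(x, y) equal to the left-hand side minus the right, differentiate F term by term:
  d/dx[√(x^2 + y^2)] = (x + y·y')/√(x^2 + y^2)
  d/dx[-12] = 0
Adding these up, d/dx[F] = 0 becomes
  (x/√(x^2 + y^2)) + (y/√(x^2 + y^2))·y' = 0,
so isolating y',
  dy/dx = -(x/√(x^2 + y^2))/(y/√(x^2 + y^2)) = -x/y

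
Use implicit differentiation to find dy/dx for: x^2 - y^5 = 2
Take d/dx of both sides. Since y is implicitly a function of x, the chain rule attaches a y' = dy/dx factor whenever we differentiate through y.

Set F(x, y) = (left side) − (right side), so the curve is F = 0. Differentiating each term of F:
  d/dx[x^2] = 2x
  d/dx[-y^5] = -5y^4·y'
  d/dx[-2] = 0

Collecting, the y'-free part is the partial derivative in x and the y' coefficient is the partial derivative in y:
  ∂F/∂x = 2x
  ∂F/∂y = -5y^4

so d/dx[F(x, y(x))] = ∂F/∂x + (∂F/∂y)·y' = 0. Rearranging,
  dy/dx = -(∂F/∂x)/(∂F/∂y) = -(2x)/(-5y^4) = 2x/(5y^4)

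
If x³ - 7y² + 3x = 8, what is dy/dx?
Apply d/dx to both sides, remembering that y depends on x. Each occurrence of y therefore brings in a y' = dy/dx via the chain rule.

With F(x, y) equal to the left-hand side minus the right, differentiate F term by term:
  d/dx[x^3] = 3x^2
  d/dx[3x] = 3
  d/dx[-7y^2] = -14y·y'
  d/dx[-8] = 0
Adding these up, d/dx[F] = 0 becomes
  (3x^2 + 3) + (-14y)·y' = 0,
so isolating y',
  dy/dx = -(3x^2 + 3)/(-14y) = 3(x^2 + 1)/(14y)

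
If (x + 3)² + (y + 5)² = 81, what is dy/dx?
Differentiate both sides with respect to x, treating y as y(x). By the chain rule, any term containing y contributes a factor of y' = dy/dx when we differentiate it.

Move every term to one side and write the relation as F(x, y) = 0. Term by term,
  d/dx[(x + 3)^2] = 2x + 6
  d/dx[(y + 5)^2] = 2·y'(y + 5)
  d/dx[-81] = 0

The pieces without y' make up ∂F/∂x and the coefficient of y' is ∂F/∂y:
  ∂F/∂x = 2x + 6,
  ∂F/∂y = 2y + 10.

Since d/dx[F] = ∂F/∂x + (∂F/∂y)·y' = 0, solve for y':
  (∂F/∂y)·y' = -∂F/∂x
  dy/dx = -(∂F/∂x)/(∂F/∂y) = -(2x + 6)/(2y + 10) = (-x - 3)/(y + 5)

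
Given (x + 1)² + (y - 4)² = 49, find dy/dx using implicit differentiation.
Differentiate the relation implicitly: treat y = y(x) and apply the chain rule, so every y-derivative picks up a y' = dy/dx factor.

With everything moved to the left-hand side, differentiate term by term:
  d/dx[(x + 1)^2] = 2x + 2
  d/dx[(y - 4)^2] = 2·y'(y - 4)
  d/dx[-49] = 0

Separating the contributions that come from x directly and those that come through y:
  without y':      2x + 2
  multiplying y':  2y - 8

so (2x + 2) + (2y - 8)·y' = 0, and therefore
  dy/dx = -(2x + 2)/(2y - 8) = (-x - 1)/(y - 4)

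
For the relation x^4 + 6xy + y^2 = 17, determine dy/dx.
Apply d/dx to both sides, remembering that y depends on x. Each occurrence of y therefore brings in a y' = dy/dx via the chain rule.

With F(x, y) equal to the left-hand side minus the right, differentiate F term by term:
  d/dx[x^4] = 4x^3
  d/dx[6xy] = 6x·y' + 6y
  d/dx[y^2] = 2y·y'
  d/dx[-17] = 0
Adding these up, d/dx[F] = 0 becomes
  (4x^3 + 6y) + (6x + 2y)·y' = 0,
so isolating y',
  dy/dx = -(4x^3 + 6y)/(6x + 2y) = (-2x^3 - 3y)/(3x + y)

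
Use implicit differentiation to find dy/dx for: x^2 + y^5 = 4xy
Differentiate the relation implicitly: treat y = y(x) and apply the chain rule, so every y-derivative picks up a y' = dy/dx factor.

With everything moved to the left-hand side, differentiate term by term:
  d/dx[x^2] = 2x
  d/dx[-4xy] = -4x·y' - 4y
  d/dx[y^5] = 5y^4·y'

Separating the contributions that come from x directly and those that come through y:
  without y':      2x - 4y
  multiplying y':  -4x + 5y^4

so (2x - 4y) + (-4x + 5y^4)·y' = 0, and therefore
  dy/dx = -(2x - 4y)/(-4x + 5y^4) = 2(x - 2y)/(4x - 5y^4)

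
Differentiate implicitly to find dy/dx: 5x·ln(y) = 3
Differentiate the relation implicitly: treat y = y(x) and apply the chain rule, so every y-derivative picks up a y' = dy/dx factor.

With everything moved to the left-hand side, differentiate term by term:
  d/dx[5x·ln(y)] = 5x·y'/y + 5ln(y)
  d/dx[-3] = 0

Separating the contributions that come from x directly and those that come through y:
  without y':      5ln(y)
  multiplying y':  5x/y

so (5ln(y)) + (5x/y)·y' = 0, and therefore
  dy/dx = -(5ln(y))/(5x/y) = -y·ln(y)/x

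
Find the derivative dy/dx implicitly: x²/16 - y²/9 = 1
Differentiate both sides with respect to x, treating y as y(x). By the chain rule, any term containing y contributes a factor of y' = dy/dx when we differentiate it.

Move every term to one side and write the relation as F(x, y) = 0. Term by term,
  d/dx[x^2/16] = x/8
  d/dx[-y^2/9] = -2y·y'/9
  d/dx[-1] = 0

The pieces without y' make up ∂F/∂x and the coefficient of y' is ∂F/∂y:
  ∂F/∂x = x/8,
  ∂F/∂y = -2y/9.

Since d/dx[F] = ∂F/∂x + (∂F/∂y)·y' = 0, solve for y':
  (∂F/∂y)·y' = -∂F/∂x
  dy/dx = -(∂F/∂x)/(∂F/∂y) = -(x/8)/(-2y/9) = 9x/(16y)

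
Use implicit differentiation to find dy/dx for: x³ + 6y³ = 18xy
Take d/dx of both sides. Since y is implicitly a function of x, the chain rule attaches a y' = dy/dx factor whenever we differentiate through y.

Set F(x, y) = (left side) − (right side), so the curve is F = 0. Differentiating each term of F:
  d/dx[x^3] = 3x^2
  d/dx[-18xy] = -18x·y' - 18y
  d/dx[6y^3] = 18y^2·y'

Collecting, the y'-free part is the partial derivative in x and the y' coefficient is the partial derivative in y:
  ∂F/∂x = 3x^2 - 18y
  ∂F/∂y = -18x + 18y^2

so d/dx[F(x, y(x))] = ∂F/∂x + (∂F/∂y)·y' = 0. Rearranging,
  dy/dx = -(∂F/∂x)/(∂F/∂y) = -(3x^2 - 18y)/(-18x + 18y^2) = (x^2/6 - y)/(x - y^2)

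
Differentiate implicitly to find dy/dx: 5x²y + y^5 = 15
Differentiate both sides with respect to x, treating y as y(x). By the chain rule, any term containing y contributes a factor of y' = dy/dx when we differentiate it.

Move every term to one side and write the relation as F(x, y) = 0. Term by term,
  d/dx[5x^2y] = 5x^2·y' + 10xy
  d/dx[y^5] = 5y^4·y'
  d/dx[-15] = 0

The pieces without y' make up ∂F/∂x and the coefficient of y' is ∂F/∂y:
  ∂F/∂x = 10xy,
  ∂F/∂y = 5x^2 + 5y^4.

Since d/dx[F] = ∂F/∂x + (∂F/∂y)·y' = 0, solve for y':
  (∂F/∂y)·y' = -∂F/∂x
  dy/dx = -(∂F/∂x)/(∂F/∂y) = -(10xy)/(5x^2 + 5y^4) = -2xy/(x^2 + y^4)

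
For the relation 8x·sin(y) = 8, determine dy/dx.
Apply d/dx to both sides, remembering that y depends on x. Each occurrence of y therefore brings in a y' = dy/dx via the chain rule.

With F(x, y) equal to the left-hand side minus the right, differentiate F term by term:
  d/dx[8x·sin(y)] = 8x·y'·cos(y) + 8sin(y)
  d/dx[-8] = 0
Adding these up, d/dx[F] = 0 becomes
  (8sin(y)) + (8x·cos(y))·y' = 0,
so isolating y',
  dy/dx = -(8sin(y))/(8x·cos(y)) = -tan(y)/x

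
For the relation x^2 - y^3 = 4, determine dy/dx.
Take d/dx of both sides. Since y is implicitly a function of x, the chain rule attaches a y' = dy/dx factor whenever we differentiate through y.

Set F(x, y) = (left side) − (right side), so the curve is F = 0. Differentiating each term of F:
  d/dx[x^2] = 2x
  d/dx[-y^3] = -3y^2·y'
  d/dx[-4] = 0

Collecting, the y'-free part is the partial derivative in x and the y' coefficient is the partial derivative in y:
  ∂F/∂x = 2x
  ∂F/∂y = -3y^2

so d/dx[F(x, y(x))] = ∂F/∂x + (∂F/∂y)·y' = 0. Rearranging,
  dy/dx = -(∂F/∂x)/(∂F/∂y) = -(2x)/(-3y^2) = 2x/(3y^2)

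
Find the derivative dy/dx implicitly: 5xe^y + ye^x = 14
Differentiate both sides with respect to x, treating y as y(x). By the chain rule, any term containing y contributes a factor of y' = dy/dx when we differentiate it.

Move every term to one side and write the relation as F(x, y) = 0. Term by term,
  d/dx[5x·e^(y)] = 5x·y'·e^(y) + 5e^(y)
  d/dx[y·e^(x)] = y·e^(x) + y'·e^(x)
  d/dx[-14] = 0

The pieces without y' make up ∂F/∂x and the coefficient of y' is ∂F/∂y:
  ∂F/∂x = y·e^(x) + 5e^(y),
  ∂F/∂y = 5x·e^(y) + e^(x).

Since d/dx[F] = ∂F/∂x + (∂F/∂y)·y' = 0, solve for y':
  (∂F/∂y)·y' = -∂F/∂x
  dy/dx = -(∂F/∂x)/(∂F/∂y) = -(y·e^(x) + 5e^(y))/(5x·e^(y) + e^(x)) = (-y·e^(x) - 5e^(y))/(5x·e^(y) + e^(x))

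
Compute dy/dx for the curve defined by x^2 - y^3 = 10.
Differentiate both sides with respect to x, treating y as y(x). By the chain rule, any term containing y contributes a factor of y' = dy/dx when we differentiate it.

Move every term to one side and write the relation as F(x, y) = 0. Term by term,
  d/dx[x^2] = 2x
  d/dx[-y^3] = -3y^2·y'
  d/dx[-10] = 0

The pieces without y' make up ∂F/∂x and the coefficient of y' is ∂F/∂y:
  ∂F/∂x = 2x,
  ∂F/∂y = -3y^2.

Since d/dx[F] = ∂F/∂x + (∂F/∂y)·y' = 0, solve for y':
  (∂F/∂y)·y' = -∂F/∂x
  dy/dx = -(∂F/∂x)/(∂F/∂y) = -(2x)/(-3y^2) = 2x/(3y^2)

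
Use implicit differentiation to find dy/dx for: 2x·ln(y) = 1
Differentiate both sides with respect to x, treating y as y(x). By the chain rule, any term containing y contributes a factor of y' = dy/dx when we differentiate it.

Move every term to one side and write the relation as F(x, y) = 0. Term by term,
  d/dx[2x·ln(y)] = 2x·y'/y + 2ln(y)
  d/dx[-1] = 0

The pieces without y' make up ∂F/∂x and the coefficient of y' is ∂F/∂y:
  ∂F/∂x = 2ln(y),
  ∂F/∂y = 2x/y.

Since d/dx[F] = ∂F/∂x + (∂F/∂y)·y' = 0, solve for y':
  (∂F/∂y)·y' = -∂F/∂x
  dy/dx = -(∂F/∂x)/(∂F/∂y) = -(2ln(y))/(2x/y) = -y·ln(y)/x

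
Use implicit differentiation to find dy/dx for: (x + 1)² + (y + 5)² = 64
Differentiate the relation implicitly: treat y = y(x) and apply the chain rule, so every y-derivative picks up a y' = dy/dx factor.

With everything moved to the left-hand side, differentiate term by term:
  d/dx[(x + 1)^2] = 2x + 2
  d/dx[(y + 5)^2] = 2·y'(y + 5)
  d/dx[-64] = 0

Separating the contributions that come from x directly and those that come through y:
  without y':      2x + 2
  multiplying y':  2y + 10

so (2x + 2) + (2y + 10)·y' = 0, and therefore
  dy/dx = -(2x + 2)/(2y + 10) = (-x - 1)/(y + 5)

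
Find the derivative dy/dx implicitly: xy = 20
Apply d/dx to both sides, remembering that y depends on x. Each occurrence of y therefore brings in a y' = dy/dx via the chain rule.

With F(x, y) equal to the left-hand side minus the right, differentiate F term by term:
  d/dx[xy] = x·y' + y
  d/dx[-20] = 0
Adding these up, d/dx[F] = 0 becomes
  (y) + (x)·y' = 0,
so isolating y',
  dy/dx = -(y)/(x) = -y/x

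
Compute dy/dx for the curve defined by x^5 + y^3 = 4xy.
Differentiate the relation implicitly: treat y = y(x) and apply the chain rule, so every y-derivative picks up a y' = dy/dx factor.

With everything moved to the left-hand side, differentiate term by term:
  d/dx[x^5] = 5x^4
  d/dx[-4xy] = -4x·y' - 4y
  d/dx[y^3] = 3y^2·y'

Separating the contributions that come from x directly and those that come through y:
  without y':      5x^4 - 4y
  multiplying y':  -4x + 3y^2

so (5x^4 - 4y) + (-4x + 3y^2)·y' = 0, and therefore
  dy/dx = -(5x^4 - 4y)/(-4x + 3y^2) = (5x^4 - 4y)/(4x - 3y^2)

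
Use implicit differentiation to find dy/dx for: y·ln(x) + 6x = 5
Differentiate the relation implicitly: treat y = y(x) and apply the chain rule, so every y-derivative picks up a y' = dy/dx factor.

With everything moved to the left-hand side, differentiate term by term:
  d/dx[6x] = 6
  d/dx[y·ln(x)] = y'·ln(x) + y/x
  d/dx[-5] = 0

Separating the contributions that come from x directly and those that come through y:
  without y':      6 + y/x
  multiplying y':  ln(x)

so (6 + y/x) + (ln(x))·y' = 0, and therefore
  dy/dx = -(6 + y/x)/(ln(x))
        = -((6x + y)/x)/(ln(x)) = (-6x - y)/(x·ln(x))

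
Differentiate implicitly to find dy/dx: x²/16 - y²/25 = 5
Differentiate the relation implicitly: treat y = y(x) and apply the chain rule, so every y-derivative picks up a y' = dy/dx factor.

With everything moved to the left-hand side, differentiate term by term:
  d/dx[x^2/16] = x/8
  d/dx[-y^2/25] = -2y·y'/25
  d/dx[-5] = 0

Separating the contributions that come from x directly and those that come through y:
  without y':      x/8
  multiplying y':  -2y/25

so (x/8) + (-2y/25)·y' = 0, and therefore
  dy/dx = -(x/8)/(-2y/25) = 25x/(16y)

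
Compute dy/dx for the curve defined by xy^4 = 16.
Differentiate the relation implicitly: treat y = y(x) and apply the chain rule, so every y-derivative picks up a y' = dy/dx factor.

With everything moved to the left-hand side, differentiate term by term:
  d/dx[xy^4] = 4xy^3·y' + y^4
  d/dx[-16] = 0

Separating the contributions that come from x directly and those that come through y:
  without y':      y^4
  multiplying y':  4xy^3

so (y^4) + (4xy^3)·y' = 0, and therefore
  dy/dx = -(y^4)/(4xy^3) = -y/(4x)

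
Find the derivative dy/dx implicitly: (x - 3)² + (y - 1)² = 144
Apply d/dx to both sides, remembering that y depends on x. Each occurrence of y therefore brings in a y' = dy/dx via the chain rule.

With F(x, y) equal to the left-hand side minus the right, differentiate F term by term:
  d/dx[(x - 3)^2] = 2x - 6
  d/dx[(y - 1)^2] = 2·y'(y - 1)
  d/dx[-144] = 0
Adding these up, d/dx[F] = 0 becomes
  (2x - 6) + (2y - 2)·y' = 0,
so isolating y',
  dy/dx = -(2x - 6)/(2y - 2) = (3 - x)/(y - 1)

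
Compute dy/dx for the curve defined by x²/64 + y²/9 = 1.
Apply d/dx to both sides, remembering that y depends on x. Each occurrence of y therefore brings in a y' = dy/dx via the chain rule.

With F(x, y) equal to the left-hand side minus the right, differentiate F term by term:
  d/dx[x^2/64] = x/32
  d/dx[y^2/9] = 2y·y'/9
  d/dx[-1] = 0
Adding these up, d/dx[F] = 0 becomes
  (x/32) + (2y/9)·y' = 0,
so isolating y',
  dy/dx = -(x/32)/(2y/9) = -9x/(64y)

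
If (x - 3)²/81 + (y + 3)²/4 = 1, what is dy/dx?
Take d/dx of both sides. Since y is implicitly a function of x, the chain rule attaches a y' = dy/dx factor whenever we differentiate through y.

Set F(x, y) = (left side) − (right side), so the curve is F = 0. Differentiating each term of F:
  d/dx[(x - 3)^2/81] = 2x/81 - 2/27
  d/dx[(y + 3)^2/4] = y'(y + 3)/2
  d/dx[-1] = 0

Collecting, the y'-free part is the partial derivative in x and the y' coefficient is the partial derivative in y:
  ∂F/∂x = 2x/81 - 2/27
  ∂F/∂y = y/2 + 3/2

so d/dx[F(x, y(x))] = ∂F/∂x + (∂F/∂y)·y' = 0. Rearranging,
  dy/dx = -(∂F/∂x)/(∂F/∂y) = -(2x/81 - 2/27)/(y/2 + 3/2)
        = -(2(x - 3)/81)/((y + 3)/2) = 4(3 - x)/(81(y + 3))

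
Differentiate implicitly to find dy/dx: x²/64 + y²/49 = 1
Differentiate the relation implicitly: treat y = y(x) and apply the chain rule, so every y-derivative picks up a y' = dy/dx factor.

With everything moved to the left-hand side, differentiate term by term:
  d/dx[x^2/64] = x/32
  d/dx[y^2/49] = 2y·y'/49
  d/dx[-1] = 0

Separating the contributions that come from x directly and those that come through y:
  without y':      x/32
  multiplying y':  2y/49

so (x/32) + (2y/49)·y' = 0, and therefore
  dy/dx = -(x/32)/(2y/49) = -49x/(64y)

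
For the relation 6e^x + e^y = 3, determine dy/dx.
Apply d/dx to both sides, remembering that y depends on x. Each occurrence of y therefore brings in a y' = dy/dx via the chain rule.

With F(x, y) equal to the left-hand side minus the right, differentiate F term by term:
  d/dx[6e^(x)] = 6e^(x)
  d/dx[e^(y)] = y'·e^(y)
  d/dx[-3] = 0
Adding these up, d/dx[F] = 0 becomes
  (6e^(x)) + (e^(y))·y' = 0,
so isolating y',
  dy/dx = -(6e^(x))/(e^(y)) = -6e^(x - y)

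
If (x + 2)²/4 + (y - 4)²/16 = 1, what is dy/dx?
Differentiate the relation implicitly: treat y = y(x) and apply the chain rule, so every y-derivative picks up a y' = dy/dx factor.

With everything moved to the left-hand side, differentiate term by term:
  d/dx[(x + 2)^2/4] = x/2 + 1
  d/dx[(y - 4)^2/16] = y'(y - 4)/8
  d/dx[-1] = 0

Separating the contributions that come from x directly and those that come through y:
  without y':      x/2 + 1
  multiplying y':  y/8 - 1/2

so (x/2 + 1) + (y/8 - 1/2)·y' = 0, and therefore
  dy/dx = -(x/2 + 1)/(y/8 - 1/2)
        = -((x + 2)/2)/((y - 4)/8) = 4(-x - 2)/(y - 4)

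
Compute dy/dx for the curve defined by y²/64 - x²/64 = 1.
Differentiate both sides with respect to x, treating y as y(x). By the chain rule, any term containing y contributes a factor of y' = dy/dx when we differentiate it.

Move every term to one side and write the relation as F(x, y) = 0. Term by term,
  d/dx[-x^2/64] = -x/32
  d/dx[y^2/64] = y·y'/32
  d/dx[-1] = 0

The pieces without y' make up ∂F/∂x and the coefficient of y' is ∂F/∂y:
  ∂F/∂x = -x/32,
  ∂F/∂y = y/32.

Since d/dx[F] = ∂F/∂x + (∂F/∂y)·y' = 0, solve for y':
  (∂F/∂y)·y' = -∂F/∂x
  dy/dx = -(∂F/∂x)/(∂F/∂y) = -(-x/32)/(y/32) = x/y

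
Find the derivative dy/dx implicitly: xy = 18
Differentiate the relation implicitly: treat y = y(x) and apply the chain rule, so every y-derivative picks up a y' = dy/dx factor.

With everything moved to the left-hand side, differentiate term by term:
  d/dx[xy] = x·y' + y
  d/dx[-18] = 0

Separating the contributions that come from x directly and those that come through y:
  without y':      y
  multiplying y':  x

so (y) + (x)·y' = 0, and therefore
  dy/dx = -(y)/(x) = -y/x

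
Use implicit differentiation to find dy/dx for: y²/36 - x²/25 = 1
Take d/dx of both sides. Since y is implicitly a function of x, the chain rule attaches a y' = dy/dx factor whenever we differentiate through y.

Set F(x, y) = (left side) − (right side), so the curve is F = 0. Differentiating each term of F:
  d/dx[-x^2/25] = -2x/25
  d/dx[y^2/36] = y·y'/18
  d/dx[-1] = 0

Collecting, the y'-free part is the partial derivative in x and the y' coefficient is the partial derivative in y:
  ∂F/∂x = -2x/25
  ∂F/∂y = y/18

so d/dx[F(x, y(x))] = ∂F/∂x + (∂F/∂y)·y' = 0. Rearranging,
  dy/dx = -(∂F/∂x)/(∂F/∂y) = -(-2x/25)/(y/18) = 36x/(25y)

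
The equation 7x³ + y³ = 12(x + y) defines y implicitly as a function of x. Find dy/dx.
Differentiate the relation implicitly: treat y = y(x) and apply the chain rule, so every y-derivative picks up a y' = dy/dx factor.

With everything moved to the left-hand side, differentiate term by term:
  d/dx[7x^3] = 21x^2
  d/dx[-12x] = -12
  d/dx[y^3] = 3y^2·y'
  d/dx[-12y] = -12·y'

Separating the contributions that come from x directly and those that come through y:
  without y':      21x^2 - 12
  multiplying y':  3y^2 - 12

so (21x^2 - 12) + (3y^2 - 12)·y' = 0, and therefore
  dy/dx = -(21x^2 - 12)/(3y^2 - 12) = (4 - 7x^2)/(y^2 - 4)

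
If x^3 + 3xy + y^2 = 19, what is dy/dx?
Apply d/dx to both sides, remembering that y depends on x. Each occurrence of y therefore brings in a y' = dy/dx via the chain rule.

With F(x, y) equal to the left-hand side minus the right, differentiate F term by term:
  d/dx[x^3] = 3x^2
  d/dx[3xy] = 3x·y' + 3y
  d/dx[y^2] = 2y·y'
  d/dx[-19] = 0
Adding these up, d/dx[F] = 0 becomes
  (3x^2 + 3y) + (3x + 2y)·y' = 0,
so isolating y',
  dy/dx = -(3x^2 + 3y)/(3x + 2y) = 3(-x^2 - y)/(3x + 2y)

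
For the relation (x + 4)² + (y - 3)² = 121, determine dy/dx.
Differentiate the relation implicitly: treat y = y(x) and apply the chain rule, so every y-derivative picks up a y' = dy/dx factor.

With everything moved to the left-hand side, differentiate term by term:
  d/dx[(x + 4)^2] = 2x + 8
  d/dx[(y - 3)^2] = 2·y'(y - 3)
  d/dx[-121] = 0

Separating the contributions that come from x directly and those that come through y:
  without y':      2x + 8
  multiplying y':  2y - 6

so (2x + 8) + (2y - 6)·y' = 0, and therefore
  dy/dx = -(2x + 8)/(2y - 6) = (-x - 4)/(y - 3)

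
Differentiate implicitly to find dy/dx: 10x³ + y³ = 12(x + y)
Differentiate the relation implicitly: treat y = y(x) and apply the chain rule, so every y-derivative picks up a y' = dy/dx factor.

With everything moved to the left-hand side, differentiate term by term:
  d/dx[10x^3] = 30x^2
  d/dx[-12x] = -12
  d/dx[y^3] = 3y^2·y'
  d/dx[-12y] = -12·y'

Separating the contributions that come from x directly and those that come through y:
  without y':      30x^2 - 12
  multiplying y':  3y^2 - 12

so (30x^2 - 12) + (3y^2 - 12)·y' = 0, and therefore
  dy/dx = -(30x^2 - 12)/(3y^2 - 12) = 2(2 - 5x^2)/(y^2 - 4)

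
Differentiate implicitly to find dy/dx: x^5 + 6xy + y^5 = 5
Take d/dx of both sides. Since y is implicitly a function of x, the chain rule attaches a y' = dy/dx factor whenever we differentiate through y.

Set F(x, y) = (left side) − (right side), so the curve is F = 0. Differentiating each term of F:
  d/dx[x^5] = 5x^4
  d/dx[6xy] = 6x·y' + 6y
  d/dx[y^5] = 5y^4·y'
  d/dx[-5] = 0

Collecting, the y'-free part is the partial derivative in x and the y' coefficient is the partial derivative in y:
  ∂F/∂x = 5x^4 + 6y
  ∂F/∂y = 6x + 5y^4

so d/dx[F(x, y(x))] = ∂F/∂x + (∂F/∂y)·y' = 0. Rearranging,
  dy/dx = -(∂F/∂x)/(∂F/∂y) = -(5x^4 + 6y)/(6x + 5y^4) = (-5x^4 - 6y)/(6x + 5y^4)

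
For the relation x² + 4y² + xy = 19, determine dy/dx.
Take d/dx of both sides. Since y is implicitly a function of x, the chain rule attaches a y' = dy/dx factor whenever we differentiate through y.

Set F(x, y) = (left side) − (right side), so the curve is F = 0. Differentiating each term of F:
  d/dx[x^2] = 2x
  d/dx[xy] = x·y' + y
  d/dx[4y^2] = 8y·y'
  d/dx[-19] = 0

Collecting, the y'-free part is the partial derivative in x and the y' coefficient is the partial derivative in y:
  ∂F/∂x = 2x + y
  ∂F/∂y = x + 8y

so d/dx[F(x, y(x))] = ∂F/∂x + (∂F/∂y)·y' = 0. Rearranging,
  dy/dx = -(∂F/∂x)/(∂F/∂y) = -(2x + y)/(x + 8y) = (-2x - y)/(x + 8y)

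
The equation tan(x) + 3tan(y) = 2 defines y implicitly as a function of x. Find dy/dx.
Take d/dx of both sides. Since y is implicitly a function of x, the chain rule attaches a y' = dy/dx factor whenever we differentiate through y.

Set F(x, y) = (left side) − (right side), so the curve is F = 0. Differentiating each term of F:
  d/dx[tan(x)] = tan(x)^2 + 1
  d/dx[3tan(y)] = 3·y'(tan(y)^2 + 1)
  d/dx[-2] = 0

Collecting, the y'-free part is the partial derivative in x and the y' coefficient is the partial derivative in y:
  ∂F/∂x = tan(x)^2 + 1
  ∂F/∂y = 3tan(y)^2 + 3

so d/dx[F(x, y(x))] = ∂F/∂x + (∂F/∂y)·y' = 0. Rearranging,
  dy/dx = -(∂F/∂x)/(∂F/∂y) = -(tan(x)^2 + 1)/(3tan(y)^2 + 3) = -cos(y)^2/(3cos(x)^2)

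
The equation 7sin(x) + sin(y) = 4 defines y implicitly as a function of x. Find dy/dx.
Differentiate the relation implicitly: treat y = y(x) and apply the chain rule, so every y-derivative picks up a y' = dy/dx factor.

With everything moved to the left-hand side, differentiate term by term:
  d/dx[7sin(x)] = 7cos(x)
  d/dx[sin(y)] = y'·cos(y)
  d/dx[-4] = 0

Separating the contributions that come from x directly and those that come through y:
  without y':      7cos(x)
  multiplying y':  cos(y)

so (7cos(x)) + (cos(y))·y' = 0, and therefore
  dy/dx = -(7cos(x))/(cos(y)) = -7cos(x)/cos(y)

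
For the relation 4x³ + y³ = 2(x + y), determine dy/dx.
Differentiate the relation implicitly: treat y = y(x) and apply the chain rule, so every y-derivative picks up a y' = dy/dx factor.

With everything moved to the left-hand side, differentiate term by term:
  d/dx[4x^3] = 12x^2
  d/dx[-2x] = -2
  d/dx[y^3] = 3y^2·y'
  d/dx[-2y] = -2·y'

Separating the contributions that come from x directly and those that come through y:
  without y':      12x^2 - 2
  multiplying y':  3y^2 - 2

so (12x^2 - 2) + (3y^2 - 2)·y' = 0, and therefore
  dy/dx = -(12x^2 - 2)/(3y^2 - 2) = 2(1 - 6x^2)/(3y^2 - 2)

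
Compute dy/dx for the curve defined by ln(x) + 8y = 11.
Take d/dx of both sides. Since y is implicitly a function of x, the chain rule attaches a y' = dy/dx factor whenever we differentiate through y.

Set F(x, y) = (left side) − (right side), so the curve is F = 0. Differentiating each term of F:
  d/dx[8y] = 8·y'
  d/dx[ln(x)] = 1/x
  d/dx[-11] = 0

Collecting, the y'-free part is the partial derivative in x and the y' coefficient is the partial derivative in y:
  ∂F/∂x = 1/x
  ∂F/∂y = 8

so d/dx[F(x, y(x))] = ∂F/∂x + (∂F/∂y)·y' = 0. Rearranging,
  dy/dx = -(∂F/∂x)/(∂F/∂y) = -(1/x)/(8) = -1/(8x)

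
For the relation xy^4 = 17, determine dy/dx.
Differentiate both sides with respect to x, treating y as y(x). By the chain rule, any term containing y contributes a factor of y' = dy/dx when we differentiate it.

Move every term to one side and write the relation as F(x, y) = 0. Term by term,
  d/dx[xy^4] = 4xy^3·y' + y^4
  d/dx[-17] = 0

The pieces without y' make up ∂F/∂x and the coefficient of y' is ∂F/∂y:
  ∂F/∂x = y^4,
  ∂F/∂y = 4xy^3.

Since d/dx[F] = ∂F/∂x + (∂F/∂y)·y' = 0, solve for y':
  (∂F/∂y)·y' = -∂F/∂x
  dy/dx = -(∂F/∂x)/(∂F/∂y) = -(y^4)/(4xy^3) = -y/(4x)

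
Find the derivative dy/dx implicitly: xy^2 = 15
Apply d/dx to both sides, remembering that y depends on x. Each occurrence of y therefore brings in a y' = dy/dx via the chain rule.

With F(x, y) equal to the left-hand side minus the right, differentiate F term by term:
  d/dx[xy^2] = 2xy·y' + y^2
  d/dx[-15] = 0
Adding these up, d/dx[F] = 0 becomes
  (y^2) + (2xy)·y' = 0,
so isolating y',
  dy/dx = -(y^2)/(2xy) = -y/(2x)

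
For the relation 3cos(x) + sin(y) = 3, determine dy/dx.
Differentiate the relation implicitly: treat y = y(x) and apply the chain rule, so every y-derivative picks up a y' = dy/dx factor.

With everything moved to the left-hand side, differentiate term by term:
  d/dx[sin(y)] = y'·cos(y)
  d/dx[3cos(x)] = -3sin(x)
  d/dx[-3] = 0

Separating the contributions that come from x directly and those that come through y:
  without y':      -3sin(x)
  multiplying y':  cos(y)

so (-3sin(x)) + (cos(y))·y' = 0, and therefore
  dy/dx = -(-3sin(x))/(cos(y)) = 3sin(x)/cos(y)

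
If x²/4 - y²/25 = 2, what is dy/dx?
Apply d/dx to both sides, remembering that y depends on x. Each occurrence of y therefore brings in a y' = dy/dx via the chain rule.

With F(x, y) equal to the left-hand side minus the right, differentiate F term by term:
  d/dx[x^2/4] = x/2
  d/dx[-y^2/25] = -2y·y'/25
  d/dx[-2] = 0
Adding these up, d/dx[F] = 0 becomes
  (x/2) + (-2y/25)·y' = 0,
so isolating y',
  dy/dx = -(x/2)/(-2y/25) = 25x/(4y)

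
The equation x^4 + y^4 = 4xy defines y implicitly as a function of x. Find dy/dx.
Apply d/dx to both sides, remembering that y depends on x. Each occurrence of y therefore brings in a y' = dy/dx via the chain rule.

With F(x, y) equal to the left-hand side minus the right, differentiate F term by term:
  d/dx[x^4] = 4x^3
  d/dx[-4xy] = -4x·y' - 4y
  d/dx[y^4] = 4y^3·y'
Adding these up, d/dx[F] = 0 becomes
  (4x^3 - 4y) + (-4x + 4y^3)·y' = 0,
so isolating y',
  dy/dx = -(4x^3 - 4y)/(-4x + 4y^3) = (x^3 - y)/(x - y^3)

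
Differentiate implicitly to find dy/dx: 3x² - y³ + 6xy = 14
Differentiate the relation implicitly: treat y = y(x) and apply the chain rule, so every y-derivative picks up a y' = dy/dx factor.

With everything moved to the left-hand side, differentiate term by term:
  d/dx[3x^2] = 6x
  d/dx[6xy] = 6x·y' + 6y
  d/dx[-y^3] = -3y^2·y'
  d/dx[-14] = 0

Separating the contributions that come from x directly and those that come through y:
  without y':      6x + 6y
  multiplying y':  6x - 3y^2

so (6x + 6y) + (6x - 3y^2)·y' = 0, and therefore
  dy/dx = -(6x + 6y)/(6x - 3y^2) = 2(-x - y)/(2x - y^2)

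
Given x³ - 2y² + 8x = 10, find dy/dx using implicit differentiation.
Apply d/dx to both sides, remembering that y depends on x. Each occurrence of y therefore brings in a y' = dy/dx via the chain rule.

With F(x, y) equal to the left-hand side minus the right, differentiate F term by term:
  d/dx[x^3] = 3x^2
  d/dx[8x] = 8
  d/dx[-2y^2] = -4y·y'
  d/dx[-10] = 0
Adding these up, d/dx[F] = 0 becomes
  (3x^2 + 8) + (-4y)·y' = 0,
so isolating y',
  dy/dx = -(3x^2 + 8)/(-4y) = (3x^2 + 8)/(4y)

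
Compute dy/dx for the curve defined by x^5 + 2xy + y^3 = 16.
Take d/dx of both sides. Since y is implicitly a function of x, the chain rule attaches a y' = dy/dx factor whenever we differentiate through y.

Set F(x, y) = (left side) − (right side), so the curve is F = 0. Differentiating each term of F:
  d/dx[x^5] = 5x^4
  d/dx[2xy] = 2x·y' + 2y
  d/dx[y^3] = 3y^2·y'
  d/dx[-16] = 0

Collecting, the y'-free part is the partial derivative in x and the y' coefficient is the partial derivative in y:
  ∂F/∂x = 5x^4 + 2y
  ∂F/∂y = 2x + 3y^2

so d/dx[F(x, y(x))] = ∂F/∂x + (∂F/∂y)·y' = 0. Rearranging,
  dy/dx = -(∂F/∂x)/(∂F/∂y) = -(5x^4 + 2y)/(2x + 3y^2) = (-5x^4 - 2y)/(2x + 3y^2)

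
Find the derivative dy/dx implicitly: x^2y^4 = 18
Differentiate the relation implicitly: treat y = y(x) and apply the chain rule, so every y-derivative picks up a y' = dy/dx factor.

With everything moved to the left-hand side, differentiate term by term:
  d/dx[x^2y^4] = 4x^2y^3·y' + 2xy^4
  d/dx[-18] = 0

Separating the contributions that come from x directly and those that come through y:
  without y':      2xy^4
  multiplying y':  4x^2y^3

so (2xy^4) + (4x^2y^3)·y' = 0, and therefore
  dy/dx = -(2xy^4)/(4x^2y^3) = -y/(2x)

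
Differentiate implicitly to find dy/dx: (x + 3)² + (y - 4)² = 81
Differentiate both sides with respect to x, treating y as y(x). By the chain rule, any term containing y contributes a factor of y' = dy/dx when we differentiate it.

Move every term to one side and write the relation as F(x, y) = 0. Term by term,
  d/dx[(x + 3)^2] = 2x + 6
  d/dx[(y - 4)^2] = 2·y'(y - 4)
  d/dx[-81] = 0

The pieces without y' make up ∂F/∂x and the coefficient of y' is ∂F/∂y:
  ∂F/∂x = 2x + 6,
  ∂F/∂y = 2y - 8.

Since d/dx[F] = ∂F/∂x + (∂F/∂y)·y' = 0, solve for y':
  (∂F/∂y)·y' = -∂F/∂x
  dy/dx = -(∂F/∂x)/(∂F/∂y) = -(2x + 6)/(2y - 8) = (-x - 3)/(y - 4)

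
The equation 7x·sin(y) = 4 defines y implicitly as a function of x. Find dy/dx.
Differentiate the relation implicitly: treat y = y(x) and apply the chain rule, so every y-derivative picks up a y' = dy/dx factor.

With everything moved to the left-hand side, differentiate term by term:
  d/dx[7x·sin(y)] = 7x·y'·cos(y) + 7sin(y)
  d/dx[-4] = 0

Separating the contributions that come from x directly and those that come through y:
  without y':      7sin(y)
  multiplying y':  7x·cos(y)

so (7sin(y)) + (7x·cos(y))·y' = 0, and therefore
  dy/dx = -(7sin(y))/(7x·cos(y)) = -tan(y)/x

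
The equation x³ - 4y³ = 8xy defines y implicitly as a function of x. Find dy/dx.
Take d/dx of both sides. Since y is implicitly a function of x, the chain rule attaches a y' = dy/dx factor whenever we differentiate through y.

Set F(x, y) = (left side) − (right side), so the curve is F = 0. Differentiating each term of F:
  d/dx[x^3] = 3x^2
  d/dx[-8xy] = -8x·y' - 8y
  d/dx[-4y^3] = -12y^2·y'

Collecting, the y'-free part is the partial derivative in x and the y' coefficient is the partial derivative in y:
  ∂F/∂x = 3x^2 - 8y
  ∂F/∂y = -8x - 12y^2

so d/dx[F(x, y(x))] = ∂F/∂x + (∂F/∂y)·y' = 0. Rearranging,
  dy/dx = -(∂F/∂x)/(∂F/∂y) = -(3x^2 - 8y)/(-8x - 12y^2) = (3x^2 - 8y)/(4(2x + 3y^2))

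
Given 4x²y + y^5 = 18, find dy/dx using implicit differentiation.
Differentiate both sides with respect to x, treating y as y(x). By the chain rule, any term containing y contributes a factor of y' = dy/dx when we differentiate it.

Move every term to one side and write the relation as F(x, y) = 0. Term by term,
  d/dx[4x^2y] = 4x^2·y' + 8xy
  d/dx[y^5] = 5y^4·y'
  d/dx[-18] = 0

The pieces without y' make up ∂F/∂x and the coefficient of y' is ∂F/∂y:
  ∂F/∂x = 8xy,
  ∂F/∂y = 4x^2 + 5y^4.

Since d/dx[F] = ∂F/∂x + (∂F/∂y)·y' = 0, solve for y':
  (∂F/∂y)·y' = -∂F/∂x
  dy/dx = -(∂F/∂x)/(∂F/∂y) = -(8xy)/(4x^2 + 5y^4) = -8xy/(4x^2 + 5y^4)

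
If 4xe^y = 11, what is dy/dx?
Apply d/dx to both sides, remembering that y depends on x. Each occurrence of y therefore brings in a y' = dy/dx via the chain rule.

With F(x, y) equal to the left-hand side minus the right, differentiate F term by term:
  d/dx[4x·e^(y)] = 4x·y'·e^(y) + 4e^(y)
  d/dx[-11] = 0
Adding these up, d/dx[F] = 0 becomes
  (4e^(y)) + (4x·e^(y))·y' = 0,
so isolating y',
  dy/dx = -(4e^(y))/(4x·e^(y)) = -1/x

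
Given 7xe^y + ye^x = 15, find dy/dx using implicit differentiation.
Apply d/dx to both sides, remembering that y depends on x. Each occurrence of y therefore brings in a y' = dy/dx via the chain rule.

With F(x, y) equal to the left-hand side minus the right, differentiate F term by term:
  d/dx[7x·e^(y)] = 7x·y'·e^(y) + 7e^(y)
  d/dx[y·e^(x)] = y·e^(x) + y'·e^(x)
  d/dx[-15] = 0
Adding these up, d/dx[F] = 0 becomes
  (y·e^(x) + 7e^(y)) + (7x·e^(y) + e^(x))·y' = 0,
so isolating y',
  dy/dx = -(y·e^(x) + 7e^(y))/(7x·e^(y) + e^(x)) = (-y·e^(x) - 7e^(y))/(7x·e^(y) + e^(x))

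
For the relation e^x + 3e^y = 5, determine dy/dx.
Apply d/dx to both sides, remembering that y depends on x. Each occurrence of y therefore brings in a y' = dy/dx via the chain rule.

With F(x, y) equal to the left-hand side minus the right, differentiate F term by term:
  d/dx[e^(x)] = e^(x)
  d/dx[3e^(y)] = 3·y'·e^(y)
  d/dx[-5] = 0
Adding these up, d/dx[F] = 0 becomes
  (e^(x)) + (3e^(y))·y' = 0,
so isolating y',
  dy/dx = -(e^(x))/(3e^(y)) = -e^(x - y)/3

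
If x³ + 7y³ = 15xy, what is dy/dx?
Apply d/dx to both sides, remembering that y depends on x. Each occurrence of y therefore brings in a y' = dy/dx via the chain rule.

With F(x, y) equal to the left-hand side minus the right, differentiate F term by term:
  d/dx[x^3] = 3x^2
  d/dx[-15xy] = -15x·y' - 15y
  d/dx[7y^3] = 21y^2·y'
Adding these up, d/dx[F] = 0 becomes
  (3x^2 - 15y) + (-15x + 21y^2)·y' = 0,
so isolating y',
  dy/dx = -(3x^2 - 15y)/(-15x + 21y^2) = (x^2 - 5y)/(5x - 7y^2)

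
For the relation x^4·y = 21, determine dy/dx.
Differentiate both sides with respect to x, treating y as y(x). By the chain rule, any term containing y contributes a factor of y' = dy/dx when we differentiate it.

Move every term to one side and write the relation as F(x, y) = 0. Term by term,
  d/dx[x^4y] = x^4·y' + 4x^3y
  d/dx[-21] = 0

The pieces without y' make up ∂F/∂x and the coefficient of y' is ∂F/∂y:
  ∂F/∂x = 4x^3y,
  ∂F/∂y = x^4.

Since d/dx[F] = ∂F/∂x + (∂F/∂y)·y' = 0, solve for y':
  (∂F/∂y)·y' = -∂F/∂x
  dy/dx = -(∂F/∂x)/(∂F/∂y) = -(4x^3y)/(x^4) = -4y/x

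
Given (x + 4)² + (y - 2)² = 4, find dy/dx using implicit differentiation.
Differentiate the relation implicitly: treat y = y(x) and apply the chain rule, so every y-derivative picks up a y' = dy/dx factor.

With everything moved to the left-hand side, differentiate term by term:
  d/dx[(x + 4)^2] = 2x + 8
  d/dx[(y - 2)^2] = 2·y'(y - 2)
  d/dx[-4] = 0

Separating the contributions that come from x directly and those that come through y:
  without y':      2x + 8
  multiplying y':  2y - 4

so (2x + 8) + (2y - 4)·y' = 0, and therefore
  dy/dx = -(2x + 8)/(2y - 4) = (-x - 4)/(y - 2)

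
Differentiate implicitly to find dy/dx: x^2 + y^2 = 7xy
Differentiate both sides with respect to x, treating y as y(x). By the chain rule, any term containing y contributes a factor of y' = dy/dx when we differentiate it.

Move every term to one side and write the relation as F(x, y) = 0. Term by term,
  d/dx[x^2] = 2x
  d/dx[-7xy] = -7x·y' - 7y
  d/dx[y^2] = 2y·y'

The pieces without y' make up ∂F/∂x and the coefficient of y' is ∂F/∂y:
  ∂F/∂x = 2x - 7y,
  ∂F/∂y = -7x + 2y.

Since d/dx[F] = ∂F/∂x + (∂F/∂y)·y' = 0, solve for y':
  (∂F/∂y)·y' = -∂F/∂x
  dy/dx = -(∂F/∂x)/(∂F/∂y) = -(2x - 7y)/(-7x + 2y) = (2x - 7y)/(7x - 2y)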